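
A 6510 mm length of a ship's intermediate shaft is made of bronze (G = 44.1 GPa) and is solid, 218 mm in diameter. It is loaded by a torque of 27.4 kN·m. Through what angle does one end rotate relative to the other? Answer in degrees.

1.05°

J = πd⁴/32 = π(0.218)⁴/32 = 2.217×10^-4 m⁴.
θ = T·L/(G·J) = 27400 × 6.51 / (44.1×10⁹ × 2.217×10^-4) = 0.01824 rad.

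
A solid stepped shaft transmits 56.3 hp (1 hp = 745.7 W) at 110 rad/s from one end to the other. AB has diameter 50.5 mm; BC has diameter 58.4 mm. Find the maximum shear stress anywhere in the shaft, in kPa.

15100 kPa

ω = 110 rad/s, so T = P/ω = 56.3×745.7 / 110.0 = 381.7 N·m.
Under the same torque, τ_max = 16T/(πd³) is largest where d is smallest — segment AB (d = 50.5 mm).
τ_max = 16·381.7/(π·(0.0505)³) = 1.509×10^7 Pa.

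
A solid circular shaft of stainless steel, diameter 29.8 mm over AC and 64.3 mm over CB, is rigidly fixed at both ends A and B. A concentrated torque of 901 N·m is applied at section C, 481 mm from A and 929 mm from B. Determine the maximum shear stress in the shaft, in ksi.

2.30 ksi

Compatibility: T_A·a/J_AC = T_B·b/J_CB with T_A + T_B = T₀.
J_AC = 7.74×10^-8 m⁴, J_CB = 1.68×10^-6 m⁴, so T_A = T₀·(J_AC/a)/((J_AC/a)+(J_CB/b)) = 73.71 N·m, T_B = 827.3 N·m.
τ in each portion: τ_AC = 1.42×10^7 Pa, τ_CB = 1.58×10^7 Pa; maximum is in CB.
τ_max = T_CB·r/J = 827.3·0.0321/1.68×10^-6 = 1.585×10^7 Pa.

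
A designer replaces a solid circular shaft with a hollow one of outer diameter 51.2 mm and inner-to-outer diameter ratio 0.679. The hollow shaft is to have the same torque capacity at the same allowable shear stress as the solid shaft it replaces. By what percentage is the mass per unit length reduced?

36.8 %

Equal τ_max and T ⇒ the solid shaft needs d_s³ = d_o³(1−k⁴), so d_s = 51.2·(1−0.679⁴)^(1/3) = 47.28 mm.
Area ratio A_h/A_s = d_o²(1−k²)/d_s² = (1−k²)/(1−k⁴)^(2/3) = 0.6320.
Mass saving = 1 − 0.6320 = 36.8 %.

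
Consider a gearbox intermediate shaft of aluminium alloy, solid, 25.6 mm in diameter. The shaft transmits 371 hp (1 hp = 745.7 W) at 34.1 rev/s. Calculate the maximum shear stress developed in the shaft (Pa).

ω = 2π·34.1 = 214.3 rad/s, so T = P/ω = 371×745.7 / 214.3 = 1291 N·m.
J = πd⁴/32 = π(0.0256)⁴/32 = 4.217×10^-8 m⁴.
τ_max = T·r/J = 1291 × 0.0128 / 4.217×10^-8 = 3.920×10^8 Pa.

3.92e8 Pa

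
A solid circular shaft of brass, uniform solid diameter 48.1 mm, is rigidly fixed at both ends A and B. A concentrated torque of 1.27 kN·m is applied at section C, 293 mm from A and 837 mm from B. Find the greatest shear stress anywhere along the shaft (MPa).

43.1 MPa

With uniform GJ and both ends fixed, compatibility θ_AC = θ_CB gives T_A·a = T_B·b, together with T_A + T_B = T₀.
T_A = T₀·b/(a+b) = 1270·837/1130 = 940.7 N·m; T_B = 329.3 N·m.
τ in each portion: τ_AC = 4.31×10^7 Pa, τ_CB = 1.51×10^7 Pa; maximum is in AC.
τ_max = T_AC·r/J = 940.7·0.0241/5.26×10^-7 = 4.305×10^7 Pa.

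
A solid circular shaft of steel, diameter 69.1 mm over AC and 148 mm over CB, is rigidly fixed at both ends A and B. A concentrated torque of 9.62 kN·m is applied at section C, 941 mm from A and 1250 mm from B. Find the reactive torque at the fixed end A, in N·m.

Compatibility: T_A·a/J_AC = T_B·b/J_CB with T_A + T_B = T₀.
J_AC = 2.24×10^-6 m⁴, J_CB = 4.71×10^-5 m⁴, so T_A = T₀·(J_AC/a)/((J_AC/a)+(J_CB/b)) = 571.2 N·m, T_B = 9049 N·m.

571 N·m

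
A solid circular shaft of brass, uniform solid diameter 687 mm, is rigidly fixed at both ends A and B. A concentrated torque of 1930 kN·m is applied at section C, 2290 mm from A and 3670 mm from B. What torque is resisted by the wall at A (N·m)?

With uniform GJ and both ends fixed, compatibility θ_AC = θ_CB gives T_A·a = T_B·b, together with T_A + T_B = T₀.
T_A = T₀·b/(a+b) = 1.930e6·3670/5960 = 1.188e6 N·m; T_B = 741600 N·m.

1.19e6 N·m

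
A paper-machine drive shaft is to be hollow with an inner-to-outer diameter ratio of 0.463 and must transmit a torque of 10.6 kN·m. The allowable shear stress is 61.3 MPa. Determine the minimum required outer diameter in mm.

97.4 mm

For a hollow shaft with d_i/d_o = 0.463: τ_max = 16T/(π d_o³ (1−k⁴)), so d_o = [16T/(π τ_allow (1−k⁴))]^(1/3) = [16·10600/(π·6.13×10^7·0.9540)]^(1/3) = 0.09737 m.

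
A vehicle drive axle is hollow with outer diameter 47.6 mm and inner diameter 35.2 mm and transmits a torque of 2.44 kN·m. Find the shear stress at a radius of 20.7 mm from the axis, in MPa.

J = π(d_o⁴ − d_i⁴)/32 = π(0.0476⁴ − 0.0352⁴)/32 = 3.533×10^-7 m⁴.
Shear stress varies linearly with radius: τ = T·r/J = 2440 × 0.0207 / 3.533×10^-7 = 1.430×10^8 Pa.

143 MPa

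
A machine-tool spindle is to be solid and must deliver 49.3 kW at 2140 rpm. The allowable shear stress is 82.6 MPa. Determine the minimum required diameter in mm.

23.8 mm

ω = 2π·2140/60 = 224.1 rad/s, so T = P/ω = 49.3×10³ / 224.1 = 220.0 N·m.
For a solid shaft τ_max = 16T/(πd³), so d = (16T/(π τ_allow))^(1/3) = (16·220.0/(π·8.26×10^7))^(1/3) = 0.02385 m.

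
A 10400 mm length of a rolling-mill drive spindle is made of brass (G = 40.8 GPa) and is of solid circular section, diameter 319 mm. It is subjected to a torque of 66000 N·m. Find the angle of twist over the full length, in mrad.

16.5 mrad

J = πd⁴/32 = π(0.319)⁴/32 = 1.017×10^-3 m⁴.
θ = T·L/(G·J) = 66000 × 10.4 / (40.8×10⁹ × 1.017×10^-3) = 0.01655 rad.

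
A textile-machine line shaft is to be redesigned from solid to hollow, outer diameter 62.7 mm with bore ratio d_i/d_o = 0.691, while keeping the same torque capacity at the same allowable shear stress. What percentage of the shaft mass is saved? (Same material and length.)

37.9 %

Equal τ_max and T ⇒ the solid shaft needs d_s³ = d_o³(1−k⁴), so d_s = 62.7·(1−0.691⁴)^(1/3) = 57.52 mm.
Area ratio A_h/A_s = d_o²(1−k²)/d_s² = (1−k²)/(1−k⁴)^(2/3) = 0.6209.
Mass saving = 1 − 0.6209 = 37.9 %.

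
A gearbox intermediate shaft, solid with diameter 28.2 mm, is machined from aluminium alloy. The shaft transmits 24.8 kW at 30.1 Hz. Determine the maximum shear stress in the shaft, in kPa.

29800 kPa

ω = 2π·30.1 = 189.1 rad/s, so T = P/ω = 24.8×10³ / 189.1 = 131.1 N·m.
J = πd⁴/32 = π(0.0282)⁴/32 = 6.209×10^-8 m⁴.
τ_max = T·r/J = 131.1 × 0.0141 / 6.209×10^-8 = 2.978×10^7 Pa.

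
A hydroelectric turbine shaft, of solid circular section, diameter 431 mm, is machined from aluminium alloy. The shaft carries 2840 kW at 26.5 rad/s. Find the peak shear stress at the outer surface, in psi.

ω = 26.5 rad/s, so T = P/ω = 2840×10³ / 26.50 = 107200 N·m.
J = πd⁴/32 = π(0.431)⁴/32 = 3.388×10^-3 m⁴.
τ_max = T·r/J = 107200 × 0.215 / 3.388×10^-3 = 6.817×10^6 Pa.

989 psi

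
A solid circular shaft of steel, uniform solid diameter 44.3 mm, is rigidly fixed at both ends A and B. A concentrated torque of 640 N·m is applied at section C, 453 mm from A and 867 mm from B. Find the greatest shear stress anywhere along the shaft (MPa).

24.6 MPa

With uniform GJ and both ends fixed, compatibility θ_AC = θ_CB gives T_A·a = T_B·b, together with T_A + T_B = T₀.
T_A = T₀·b/(a+b) = 640.0·867/1320 = 420.4 N·m; T_B = 219.6 N·m.
τ in each portion: τ_AC = 2.46×10^7 Pa, τ_CB = 1.29×10^7 Pa; maximum is in AC.
τ_max = T_AC·r/J = 420.4·0.0221/3.78×10^-7 = 2.463×10^7 Pa.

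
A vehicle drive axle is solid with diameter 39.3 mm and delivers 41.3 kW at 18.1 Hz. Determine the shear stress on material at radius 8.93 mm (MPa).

13.8 MPa

ω = 2π·18.1 = 113.7 rad/s, so T = P/ω = 41.3×10³ / 113.7 = 363.2 N·m.
J = πd⁴/32 = π(0.0393)⁴/32 = 2.342×10^-7 m⁴.
Shear stress varies linearly with radius: τ = T·r/J = 363.2 × 0.00893 / 2.342×10^-7 = 1.385×10^7 Pa.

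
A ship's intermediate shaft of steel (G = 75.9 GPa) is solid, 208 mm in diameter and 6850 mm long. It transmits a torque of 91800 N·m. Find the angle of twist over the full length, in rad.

J = πd⁴/32 = π(0.208)⁴/32 = 1.838×10^-4 m⁴.
θ = T·L/(G·J) = 91800 × 6.85 / (75.9×10⁹ × 1.838×10^-4) = 0.04509 rad.

0.0451 rad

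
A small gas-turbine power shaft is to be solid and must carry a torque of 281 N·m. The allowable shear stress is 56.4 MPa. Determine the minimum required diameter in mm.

For a solid shaft τ_max = 16T/(πd³), so d = (16T/(π τ_allow))^(1/3) = (16·281.0/(π·5.64×10^7))^(1/3) = 0.02939 m.

29.4 mm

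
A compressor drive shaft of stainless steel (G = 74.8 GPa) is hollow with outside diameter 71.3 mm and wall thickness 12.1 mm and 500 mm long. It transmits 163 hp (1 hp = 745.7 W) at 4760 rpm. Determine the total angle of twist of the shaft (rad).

ω = 2π·4760/60 = 498.5 rad/s, so T = P/ω = 163×745.7 / 498.5 = 243.8 N·m.
J = π(d_o⁴ − d_i⁴)/32 = π(0.0713⁴ − 0.0471⁴)/32 = 2.054×10^-6 m⁴.
θ = T·L/(G·J) = 243.8 × 0.500 / (74.8×10⁹ × 2.054×10^-6) = 7.935×10^-4 rad.

7.94e-4 rad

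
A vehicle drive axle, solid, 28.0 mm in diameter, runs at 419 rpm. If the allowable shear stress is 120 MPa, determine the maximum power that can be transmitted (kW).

22.7 kW

J = πd⁴/32 = π(0.0280)⁴/32 = 6.034×10^-8 m⁴.
T_max = τ_allow·J/r = 1.20×10^8 × 6.034×10^-8 / 0.0140 = 517.2 N·m.
ω = 2π·419/60 = 43.88 rad/s, so P_max = T_max·ω = 2.269×10^4 W.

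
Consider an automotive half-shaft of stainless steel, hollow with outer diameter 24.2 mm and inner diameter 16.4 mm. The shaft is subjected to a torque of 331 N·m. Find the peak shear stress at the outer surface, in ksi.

J = π(d_o⁴ − d_i⁴)/32 = π(0.0242⁴ − 0.0164⁴)/32 = 2.657×10^-8 m⁴.
τ_max = T·r/J = 331.0 × 0.0121 / 2.657×10^-8 = 1.507×10^8 Pa.

21.9 ksi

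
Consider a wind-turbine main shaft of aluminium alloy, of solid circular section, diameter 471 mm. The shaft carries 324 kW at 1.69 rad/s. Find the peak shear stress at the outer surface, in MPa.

ω = 1.69 rad/s, so T = P/ω = 324×10³ / 1.690 = 191700 N·m.
J = πd⁴/32 = π(0.471)⁴/32 = 4.832×10^-3 m⁴.
τ_max = T·r/J = 191700 × 0.235 / 4.832×10^-3 = 9.345×10^6 Pa.

9.34 MPa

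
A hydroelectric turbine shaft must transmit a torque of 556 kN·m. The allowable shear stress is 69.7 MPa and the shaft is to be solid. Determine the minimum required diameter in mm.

344 mm

For a solid shaft τ_max = 16T/(πd³), so d = (16T/(π τ_allow))^(1/3) = (16·556000/(π·6.97×10^7))^(1/3) = 0.3438 m.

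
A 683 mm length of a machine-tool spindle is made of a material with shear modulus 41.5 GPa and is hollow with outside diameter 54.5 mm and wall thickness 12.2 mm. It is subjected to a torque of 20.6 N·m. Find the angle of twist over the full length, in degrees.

J = π(d_o⁴ − d_i⁴)/32 = π(0.0545⁴ − 0.0301⁴)/32 = 7.855×10^-7 m⁴.
θ = T·L/(G·J) = 20.60 × 0.683 / (41.5×10⁹ × 7.855×10^-7) = 4.316×10^-4 rad.

0.0247°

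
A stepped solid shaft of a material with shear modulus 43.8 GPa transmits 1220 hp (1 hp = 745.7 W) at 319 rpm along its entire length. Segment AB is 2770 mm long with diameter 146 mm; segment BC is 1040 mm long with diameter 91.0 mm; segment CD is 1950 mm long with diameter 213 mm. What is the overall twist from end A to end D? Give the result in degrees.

8.06°

ω = 2π·319/60 = 33.41 rad/s, so T = P/ω = 1220×745.7 / 33.41 = 27230 N·m.
J_AB = π(0.146)⁴/32 = 4.46×10^-5 m⁴; J_BC = π(0.0910)⁴/32 = 6.73×10^-6 m⁴; J_CD = π(0.213)⁴/32 = 2.02×10^-4 m⁴.
θ = (T/G)·Σ L_i/J_i = (27230/43.8×10⁹)·(2.77/4.46×10^-5 + 1.04/6.73×10^-6 + 1.95/2.02×10^-4) = 0.1407 rad.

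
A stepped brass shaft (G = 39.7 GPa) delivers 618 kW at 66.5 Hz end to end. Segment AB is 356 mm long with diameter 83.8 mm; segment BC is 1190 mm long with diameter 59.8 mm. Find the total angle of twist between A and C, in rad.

0.0381 rad

ω = 2π·66.5 = 417.8 rad/s, so T = P/ω = 618×10³ / 417.8 = 1479 N·m.
J_AB = π(0.0838)⁴/32 = 4.84×10^-6 m⁴; J_BC = π(0.0598)⁴/32 = 1.26×10^-6 m⁴.
θ = (T/G)·Σ L_i/J_i = (1479/39.7×10⁹)·(0.356/4.84×10^-6 + 1.19/1.26×10^-6) = 0.03805 rad.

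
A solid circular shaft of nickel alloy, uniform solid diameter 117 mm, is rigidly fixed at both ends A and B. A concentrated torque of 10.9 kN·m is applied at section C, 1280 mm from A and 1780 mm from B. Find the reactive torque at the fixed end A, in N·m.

With uniform GJ and both ends fixed, compatibility θ_AC = θ_CB gives T_A·a = T_B·b, together with T_A + T_B = T₀.
T_A = T₀·b/(a+b) = 10900·1780/3060 = 6341 N·m; T_B = 4559 N·m.

6340 N·m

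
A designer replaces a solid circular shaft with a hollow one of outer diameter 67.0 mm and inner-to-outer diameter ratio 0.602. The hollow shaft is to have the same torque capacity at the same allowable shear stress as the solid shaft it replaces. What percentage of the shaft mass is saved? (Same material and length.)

Equal τ_max and T ⇒ the solid shaft needs d_s³ = d_o³(1−k⁴), so d_s = 67.0·(1−0.602⁴)^(1/3) = 63.93 mm.
Area ratio A_h/A_s = d_o²(1−k²)/d_s² = (1−k²)/(1−k⁴)^(2/3) = 0.7003.
Mass saving = 1 − 0.7003 = 30.0 %.

30.0 %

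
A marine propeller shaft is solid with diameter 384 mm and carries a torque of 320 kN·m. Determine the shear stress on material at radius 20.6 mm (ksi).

J = πd⁴/32 = π(0.384)⁴/32 = 2.135×10^-3 m⁴.
Shear stress varies linearly with radius: τ = T·r/J = 320000 × 0.0206 / 2.135×10^-3 = 3.088×10^6 Pa.

0.448 ksi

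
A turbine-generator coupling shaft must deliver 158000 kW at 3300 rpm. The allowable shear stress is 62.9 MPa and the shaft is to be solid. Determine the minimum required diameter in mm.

333 mm

ω = 2π·3300/60 = 345.6 rad/s, so T = P/ω = 158000×10³ / 345.6 = 457200 N·m.
For a solid shaft τ_max = 16T/(πd³), so d = (16T/(π τ_allow))^(1/3) = (16·457200/(π·6.29×10^7))^(1/3) = 0.3333 m.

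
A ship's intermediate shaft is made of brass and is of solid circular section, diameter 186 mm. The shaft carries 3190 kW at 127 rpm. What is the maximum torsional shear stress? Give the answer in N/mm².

190 N/mm²

ω = 2π·127/60 = 13.30 rad/s, so T = P/ω = 3190×10³ / 13.30 = 239900 N·m.
J = πd⁴/32 = π(0.186)⁴/32 = 1.175×10^-4 m⁴.
τ_max = T·r/J = 239900 × 0.0930 / 1.175×10^-4 = 1.898×10^8 Pa.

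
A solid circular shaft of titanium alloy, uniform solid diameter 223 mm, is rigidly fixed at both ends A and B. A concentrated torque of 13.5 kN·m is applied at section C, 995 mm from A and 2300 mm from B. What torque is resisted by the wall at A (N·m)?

With uniform GJ and both ends fixed, compatibility θ_AC = θ_CB gives T_A·a = T_B·b, together with T_A + T_B = T₀.
T_A = T₀·b/(a+b) = 13500·2300/3295 = 9423 N·m; T_B = 4077 N·m.

9420 N·m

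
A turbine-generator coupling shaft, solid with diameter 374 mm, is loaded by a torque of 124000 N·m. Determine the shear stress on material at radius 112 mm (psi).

1050 psi

J = πd⁴/32 = π(0.374)⁴/32 = 1.921×10^-3 m⁴.
Shear stress varies linearly with radius: τ = T·r/J = 124000 × 0.112 / 1.921×10^-3 = 7.230×10^6 Pa.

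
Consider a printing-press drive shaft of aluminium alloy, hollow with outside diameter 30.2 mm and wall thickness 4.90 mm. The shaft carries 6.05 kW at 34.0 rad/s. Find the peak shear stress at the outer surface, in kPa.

41600 kPa

ω = 34.0 rad/s, so T = P/ω = 6.05×10³ / 34.00 = 177.9 N·m.
J = π(d_o⁴ − d_i⁴)/32 = π(0.0302⁴ − 0.0204⁴)/32 = 6.466×10^-8 m⁴.
τ_max = T·r/J = 177.9 × 0.0151 / 6.466×10^-8 = 4.155×10^7 Pa.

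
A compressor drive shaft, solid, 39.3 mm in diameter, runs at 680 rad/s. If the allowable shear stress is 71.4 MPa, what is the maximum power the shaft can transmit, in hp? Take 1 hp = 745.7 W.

J = πd⁴/32 = π(0.0393)⁴/32 = 2.342×10^-7 m⁴.
T_max = τ_allow·J/r = 7.14×10^7 × 2.342×10^-7 / 0.0196 = 851.0 N·m.
ω = 680 rad/s, so P_max = T_max·ω = 5.786×10^5 W.

776 hp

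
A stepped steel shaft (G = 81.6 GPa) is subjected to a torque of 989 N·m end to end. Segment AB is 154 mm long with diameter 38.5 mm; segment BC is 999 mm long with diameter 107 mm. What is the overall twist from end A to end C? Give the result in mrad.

J_AB = π(0.0385)⁴/32 = 2.16×10^-7 m⁴; J_BC = π(0.107)⁴/32 = 1.29×10^-5 m⁴.
θ = (T/G)·Σ L_i/J_i = (989.0/81.6×10⁹)·(0.154/2.16×10^-7 + 0.999/1.29×10^-5) = 9.594×10^-3 rad.

9.59 mrad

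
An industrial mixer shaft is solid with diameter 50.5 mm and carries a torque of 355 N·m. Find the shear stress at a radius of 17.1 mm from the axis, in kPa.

J = πd⁴/32 = π(0.0505)⁴/32 = 6.385×10^-7 m⁴.
Shear stress varies linearly with radius: τ = T·r/J = 355.0 × 0.0171 / 6.385×10^-7 = 9.507×10^6 Pa.

9510 kPa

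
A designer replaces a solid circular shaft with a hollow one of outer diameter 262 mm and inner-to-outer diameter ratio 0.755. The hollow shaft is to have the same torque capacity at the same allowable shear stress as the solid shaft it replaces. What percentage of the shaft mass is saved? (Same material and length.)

Equal τ_max and T ⇒ the solid shaft needs d_s³ = d_o³(1−k⁴), so d_s = 262·(1−0.755⁴)^(1/3) = 229.8 mm.
Area ratio A_h/A_s = d_o²(1−k²)/d_s² = (1−k²)/(1−k⁴)^(2/3) = 0.5587.
Mass saving = 1 − 0.5587 = 44.1 %.

44.1 %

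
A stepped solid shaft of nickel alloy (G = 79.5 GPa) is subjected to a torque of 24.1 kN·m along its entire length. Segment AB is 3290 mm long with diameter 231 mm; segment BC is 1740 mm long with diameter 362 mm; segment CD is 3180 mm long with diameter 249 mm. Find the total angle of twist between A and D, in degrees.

J_AB = π(0.231)⁴/32 = 2.80×10^-4 m⁴; J_BC = π(0.362)⁴/32 = 1.69×10^-3 m⁴; J_CD = π(0.249)⁴/32 = 3.77×10^-4 m⁴.
θ = (T/G)·Σ L_i/J_i = (24100/79.5×10⁹)·(3.29/2.80×10^-4 + 1.74/1.69×10^-3 + 3.18/3.77×10^-4) = 6.435×10^-3 rad.

0.369°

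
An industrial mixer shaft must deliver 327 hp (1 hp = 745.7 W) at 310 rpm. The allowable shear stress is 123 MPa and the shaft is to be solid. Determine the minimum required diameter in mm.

ω = 2π·310/60 = 32.46 rad/s, so T = P/ω = 327×745.7 / 32.46 = 7511 N·m.
For a solid shaft τ_max = 16T/(πd³), so d = (16T/(π τ_allow))^(1/3) = (16·7511/(π·1.23×10^8))^(1/3) = 0.06775 m.

67.8 mm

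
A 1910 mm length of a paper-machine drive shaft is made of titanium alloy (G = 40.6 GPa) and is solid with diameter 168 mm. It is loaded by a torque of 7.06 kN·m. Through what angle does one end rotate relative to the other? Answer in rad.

0.00425 rad

J = πd⁴/32 = π(0.168)⁴/32 = 7.821×10^-5 m⁴.
θ = T·L/(G·J) = 7060 × 1.91 / (40.6×10⁹ × 7.821×10^-5) = 4.247×10^-3 rad.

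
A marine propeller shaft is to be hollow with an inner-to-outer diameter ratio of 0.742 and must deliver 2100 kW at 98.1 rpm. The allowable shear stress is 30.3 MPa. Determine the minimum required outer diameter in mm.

ω = 2π·98.1/60 = 10.27 rad/s, so T = P/ω = 2100×10³ / 10.27 = 204400 N·m.
For a hollow shaft with d_i/d_o = 0.742: τ_max = 16T/(π d_o³ (1−k⁴)), so d_o = [16T/(π τ_allow (1−k⁴))]^(1/3) = [16·204400/(π·3.03×10^7·0.6969)]^(1/3) = 0.3667 m.

367 mm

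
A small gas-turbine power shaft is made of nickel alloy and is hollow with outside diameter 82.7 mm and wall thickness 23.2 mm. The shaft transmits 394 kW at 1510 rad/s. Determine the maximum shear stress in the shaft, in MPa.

2.44 MPa

ω = 1510 rad/s, so T = P/ω = 394×10³ / 1510 = 260.9 N·m.
J = π(d_o⁴ − d_i⁴)/32 = π(0.0827⁴ − 0.0363⁴)/32 = 4.422×10^-6 m⁴.
τ_max = T·r/J = 260.9 × 0.0414 / 4.422×10^-6 = 2.440×10^6 Pa.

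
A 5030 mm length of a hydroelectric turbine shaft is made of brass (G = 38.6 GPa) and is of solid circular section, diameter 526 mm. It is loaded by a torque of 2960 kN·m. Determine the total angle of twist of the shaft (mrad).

J = πd⁴/32 = π(0.526)⁴/32 = 7.515×10^-3 m⁴.
θ = T·L/(G·J) = 2.960e6 × 5.03 / (38.6×10⁹ × 7.515×10^-3) = 0.05133 rad.

51.3 mrad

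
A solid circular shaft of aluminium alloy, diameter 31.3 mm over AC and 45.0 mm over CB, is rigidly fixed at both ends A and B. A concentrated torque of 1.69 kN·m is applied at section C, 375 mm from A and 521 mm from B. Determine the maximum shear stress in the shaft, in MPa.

71.3 MPa

Compatibility: T_A·a/J_AC = T_B·b/J_CB with T_A + T_B = T₀.
J_AC = 9.42×10^-8 m⁴, J_CB = 4.03×10^-7 m⁴, so T_A = T₀·(J_AC/a)/((J_AC/a)+(J_CB/b)) = 414.7 N·m, T_B = 1275 N·m.
τ in each portion: τ_AC = 6.89×10^7 Pa, τ_CB = 7.13×10^7 Pa; maximum is in CB.
τ_max = T_CB·r/J = 1275·0.0225/4.03×10^-7 = 7.128×10^7 Pa.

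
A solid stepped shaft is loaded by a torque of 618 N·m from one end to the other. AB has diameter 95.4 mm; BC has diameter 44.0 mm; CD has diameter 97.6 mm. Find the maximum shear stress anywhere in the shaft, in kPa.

36900 kPa

Under the same torque, τ_max = 16T/(πd³) is largest where d is smallest — segment BC (d = 44.0 mm).
τ_max = 16·618.0/(π·(0.0440)³) = 3.695×10^7 Pa.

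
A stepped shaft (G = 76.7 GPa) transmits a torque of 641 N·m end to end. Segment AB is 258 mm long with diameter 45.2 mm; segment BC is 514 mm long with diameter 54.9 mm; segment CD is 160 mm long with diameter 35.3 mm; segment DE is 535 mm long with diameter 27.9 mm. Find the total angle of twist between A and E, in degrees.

5.39°

J_AB = π(0.0452)⁴/32 = 4.10×10^-7 m⁴; J_BC = π(0.0549)⁴/32 = 8.92×10^-7 m⁴; J_CD = π(0.0353)⁴/32 = 1.52×10^-7 m⁴; J_DE = π(0.0279)⁴/32 = 5.95×10^-8 m⁴.
θ = (T/G)·Σ L_i/J_i = (641.0/76.7×10⁹)·(0.258/4.10×10^-7 + 0.514/8.92×10^-7 + 0.160/1.52×10^-7 + 0.535/5.95×10^-8) = 0.09401 rad.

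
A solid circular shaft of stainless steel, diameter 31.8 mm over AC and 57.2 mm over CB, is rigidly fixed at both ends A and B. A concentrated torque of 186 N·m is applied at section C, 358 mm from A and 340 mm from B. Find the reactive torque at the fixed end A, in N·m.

Compatibility: T_A·a/J_AC = T_B·b/J_CB with T_A + T_B = T₀.
J_AC = 1.00×10^-7 m⁴, J_CB = 1.05×10^-6 m⁴, so T_A = T₀·(J_AC/a)/((J_AC/a)+(J_CB/b)) = 15.47 N·m, T_B = 170.5 N·m.

15.5 N·m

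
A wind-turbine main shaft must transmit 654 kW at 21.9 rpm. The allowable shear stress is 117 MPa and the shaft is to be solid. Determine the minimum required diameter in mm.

ω = 2π·21.9/60 = 2.293 rad/s, so T = P/ω = 654×10³ / 2.293 = 285200 N·m.
For a solid shaft τ_max = 16T/(πd³), so d = (16T/(π τ_allow))^(1/3) = (16·285200/(π·1.17×10^8))^(1/3) = 0.2315 m.

232 mm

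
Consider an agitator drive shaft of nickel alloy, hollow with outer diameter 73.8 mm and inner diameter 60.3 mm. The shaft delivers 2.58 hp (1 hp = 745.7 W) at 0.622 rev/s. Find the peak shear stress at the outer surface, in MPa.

11.3 MPa

ω = 2π·0.622 = 3.908 rad/s, so T = P/ω = 2.58×745.7 / 3.908 = 492.3 N·m.
J = π(d_o⁴ − d_i⁴)/32 = π(0.0738⁴ − 0.0603⁴)/32 = 1.614×10^-6 m⁴.
τ_max = T·r/J = 492.3 × 0.0369 / 1.614×10^-6 = 1.125×10^7 Pa.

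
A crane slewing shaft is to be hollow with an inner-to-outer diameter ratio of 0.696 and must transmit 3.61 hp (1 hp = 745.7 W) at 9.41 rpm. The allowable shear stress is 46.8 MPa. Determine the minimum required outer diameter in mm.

73.0 mm

ω = 2π·9.41/60 = 0.9854 rad/s, so T = P/ω = 3.61×745.7 / 0.9854 = 2732 N·m.
For a hollow shaft with d_i/d_o = 0.696: τ_max = 16T/(π d_o³ (1−k⁴)), so d_o = [16T/(π τ_allow (1−k⁴))]^(1/3) = [16·2732/(π·4.68×10^7·0.7653)]^(1/3) = 0.07296 m.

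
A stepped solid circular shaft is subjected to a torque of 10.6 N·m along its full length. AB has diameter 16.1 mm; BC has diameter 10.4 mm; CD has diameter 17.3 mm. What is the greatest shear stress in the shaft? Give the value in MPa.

48.0 MPa

Under the same torque, τ_max = 16T/(πd³) is largest where d is smallest — segment BC (d = 10.4 mm).
τ_max = 16·10.60/(π·(0.0104)³) = 4.799×10^7 Pa.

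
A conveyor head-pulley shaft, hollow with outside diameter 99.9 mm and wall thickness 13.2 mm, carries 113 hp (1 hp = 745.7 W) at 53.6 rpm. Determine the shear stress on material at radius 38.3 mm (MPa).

83.2 MPa

ω = 2π·53.6/60 = 5.613 rad/s, so T = P/ω = 113×745.7 / 5.613 = 15010 N·m.
J = π(d_o⁴ − d_i⁴)/32 = π(0.0999⁴ − 0.0735⁴)/32 = 6.913×10^-6 m⁴.
Shear stress varies linearly with radius: τ = T·r/J = 15010 × 0.0383 / 6.913×10^-6 = 8.317×10^7 Pa.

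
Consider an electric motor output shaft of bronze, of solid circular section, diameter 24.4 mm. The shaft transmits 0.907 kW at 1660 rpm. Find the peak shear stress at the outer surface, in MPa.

ω = 2π·1660/60 = 173.8 rad/s, so T = P/ω = 0.907×10³ / 173.8 = 5.218 N·m.
J = πd⁴/32 = π(0.0244)⁴/32 = 3.480×10^-8 m⁴.
τ_max = T·r/J = 5.218 × 0.0122 / 3.480×10^-8 = 1.829×10^6 Pa.

1.83 MPa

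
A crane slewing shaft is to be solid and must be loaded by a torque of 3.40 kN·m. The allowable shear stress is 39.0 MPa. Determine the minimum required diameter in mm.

For a solid shaft τ_max = 16T/(πd³), so d = (16T/(π τ_allow))^(1/3) = (16·3400/(π·3.90×10^7))^(1/3) = 0.07629 m.

76.3 mm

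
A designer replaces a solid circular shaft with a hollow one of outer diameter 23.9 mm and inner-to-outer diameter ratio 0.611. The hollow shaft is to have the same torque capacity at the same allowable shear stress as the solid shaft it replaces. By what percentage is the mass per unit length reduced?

Equal τ_max and T ⇒ the solid shaft needs d_s³ = d_o³(1−k⁴), so d_s = 23.9·(1−0.611⁴)^(1/3) = 22.73 mm.
Area ratio A_h/A_s = d_o²(1−k²)/d_s² = (1−k²)/(1−k⁴)^(2/3) = 0.6926.
Mass saving = 1 − 0.6926 = 30.7 %.

30.7 %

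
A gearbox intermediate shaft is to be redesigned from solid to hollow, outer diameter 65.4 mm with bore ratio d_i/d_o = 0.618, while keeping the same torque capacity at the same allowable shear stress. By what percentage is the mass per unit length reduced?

31.3 %

Equal τ_max and T ⇒ the solid shaft needs d_s³ = d_o³(1−k⁴), so d_s = 65.4·(1−0.618⁴)^(1/3) = 62.05 mm.
Area ratio A_h/A_s = d_o²(1−k²)/d_s² = (1−k²)/(1−k⁴)^(2/3) = 0.6866.
Mass saving = 1 − 0.6866 = 31.3 %.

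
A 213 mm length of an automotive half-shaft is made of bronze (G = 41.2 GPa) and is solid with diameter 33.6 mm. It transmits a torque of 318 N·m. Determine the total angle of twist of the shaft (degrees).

0.753°

J = πd⁴/32 = π(0.0336)⁴/32 = 1.251×10^-7 m⁴.
θ = T·L/(G·J) = 318.0 × 0.213 / (41.2×10⁹ × 1.251×10^-7) = 0.01314 rad.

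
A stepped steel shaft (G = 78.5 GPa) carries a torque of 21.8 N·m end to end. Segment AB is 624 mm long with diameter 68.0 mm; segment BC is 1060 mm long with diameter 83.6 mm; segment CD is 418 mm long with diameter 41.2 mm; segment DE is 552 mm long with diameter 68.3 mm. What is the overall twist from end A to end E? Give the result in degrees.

J_AB = π(0.0680)⁴/32 = 2.10×10^-6 m⁴; J_BC = π(0.0836)⁴/32 = 4.80×10^-6 m⁴; J_CD = π(0.0412)⁴/32 = 2.83×10^-7 m⁴; J_DE = π(0.0683)⁴/32 = 2.14×10^-6 m⁴.
θ = (T/G)·Σ L_i/J_i = (21.80/78.5×10⁹)·(0.624/2.10×10^-6 + 1.06/4.80×10^-6 + 0.418/2.83×10^-7 + 0.552/2.14×10^-6) = 6.261×10^-4 rad.

0.0359°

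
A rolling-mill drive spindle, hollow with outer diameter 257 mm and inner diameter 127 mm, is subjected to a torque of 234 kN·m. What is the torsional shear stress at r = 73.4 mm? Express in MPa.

J = π(d_o⁴ − d_i⁴)/32 = π(0.257⁴ − 0.127⁴)/32 = 4.027×10^-4 m⁴.
Shear stress varies linearly with radius: τ = T·r/J = 234000 × 0.0734 / 4.027×10^-4 = 4.265×10^7 Pa.

42.6 MPa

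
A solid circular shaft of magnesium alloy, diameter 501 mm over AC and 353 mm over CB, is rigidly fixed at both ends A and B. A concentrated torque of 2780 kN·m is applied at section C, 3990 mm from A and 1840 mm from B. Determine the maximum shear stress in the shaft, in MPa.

Compatibility: T_A·a/J_AC = T_B·b/J_CB with T_A + T_B = T₀.
J_AC = 6.19×10^-3 m⁴, J_CB = 1.52×10^-3 m⁴, so T_A = T₀·(J_AC/a)/((J_AC/a)+(J_CB/b)) = 1.812e6 N·m, T_B = 968300 N·m.
τ in each portion: τ_AC = 7.34×10^7 Pa, τ_CB = 1.12×10^8 Pa; maximum is in CB.
τ_max = T_CB·r/J = 968300·0.176/1.52×10^-3 = 1.121×10^8 Pa.

112 MPa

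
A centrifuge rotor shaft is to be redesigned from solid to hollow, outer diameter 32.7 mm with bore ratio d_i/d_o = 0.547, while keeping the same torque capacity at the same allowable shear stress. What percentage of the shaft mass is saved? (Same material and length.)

25.4 %

Equal τ_max and T ⇒ the solid shaft needs d_s³ = d_o³(1−k⁴), so d_s = 32.7·(1−0.547⁴)^(1/3) = 31.69 mm.
Area ratio A_h/A_s = d_o²(1−k²)/d_s² = (1−k²)/(1−k⁴)^(2/3) = 0.7460.
Mass saving = 1 − 0.7460 = 25.4 %.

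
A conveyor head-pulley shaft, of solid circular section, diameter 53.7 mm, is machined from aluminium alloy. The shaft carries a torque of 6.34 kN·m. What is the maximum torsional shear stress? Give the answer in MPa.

J = πd⁴/32 = π(0.0537)⁴/32 = 8.164×10^-7 m⁴.
τ_max = T·r/J = 6340 × 0.0269 / 8.164×10^-7 = 2.085×10^8 Pa.

209 MPa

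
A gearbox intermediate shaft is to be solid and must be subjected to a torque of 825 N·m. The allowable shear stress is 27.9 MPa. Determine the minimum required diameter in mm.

53.2 mm

For a solid shaft τ_max = 16T/(πd³), so d = (16T/(π τ_allow))^(1/3) = (16·825.0/(π·2.79×10^7))^(1/3) = 0.05320 m.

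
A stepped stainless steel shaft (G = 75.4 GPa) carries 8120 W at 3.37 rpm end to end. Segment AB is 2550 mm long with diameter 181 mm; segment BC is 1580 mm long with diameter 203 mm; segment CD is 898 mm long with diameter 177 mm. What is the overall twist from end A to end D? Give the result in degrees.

0.752°

ω = 2π·3.37/60 = 0.3529 rad/s, so T = P/ω = 8120 / 0.3529 = 23010 N·m.
J_AB = π(0.181)⁴/32 = 1.05×10^-4 m⁴; J_BC = π(0.203)⁴/32 = 1.67×10^-4 m⁴; J_CD = π(0.177)⁴/32 = 9.64×10^-5 m⁴.
θ = (T/G)·Σ L_i/J_i = (23010/75.4×10⁹)·(2.55/1.05×10^-4 + 1.58/1.67×10^-4 + 0.898/9.64×10^-5) = 0.01312 rad.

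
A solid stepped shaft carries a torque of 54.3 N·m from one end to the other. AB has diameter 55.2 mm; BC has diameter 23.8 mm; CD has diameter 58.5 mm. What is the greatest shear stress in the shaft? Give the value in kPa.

Under the same torque, τ_max = 16T/(πd³) is largest where d is smallest — segment BC (d = 23.8 mm).
τ_max = 16·54.30/(π·(0.0238)³) = 2.051×10^7 Pa.

20500 kPa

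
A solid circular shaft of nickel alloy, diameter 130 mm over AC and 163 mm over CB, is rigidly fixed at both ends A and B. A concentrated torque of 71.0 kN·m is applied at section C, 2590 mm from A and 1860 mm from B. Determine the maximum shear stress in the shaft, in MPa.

64.7 MPa

Compatibility: T_A·a/J_AC = T_B·b/J_CB with T_A + T_B = T₀.
J_AC = 2.80×10^-5 m⁴, J_CB = 6.93×10^-5 m⁴, so T_A = T₀·(J_AC/a)/((J_AC/a)+(J_CB/b)) = 15990 N·m, T_B = 55010 N·m.
τ in each portion: τ_AC = 3.71×10^7 Pa, τ_CB = 6.47×10^7 Pa; maximum is in CB.
τ_max = T_CB·r/J = 55010·0.0815/6.93×10^-5 = 6.470×10^7 Pa.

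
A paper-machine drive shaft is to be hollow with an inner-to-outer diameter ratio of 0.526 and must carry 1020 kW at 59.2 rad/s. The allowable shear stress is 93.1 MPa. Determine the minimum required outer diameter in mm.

ω = 59.2 rad/s, so T = P/ω = 1020×10³ / 59.20 = 17230 N·m.
For a hollow shaft with d_i/d_o = 0.526: τ_max = 16T/(π d_o³ (1−k⁴)), so d_o = [16T/(π τ_allow (1−k⁴))]^(1/3) = [16·17230/(π·9.31×10^7·0.9235)]^(1/3) = 0.1007 m.

101 mm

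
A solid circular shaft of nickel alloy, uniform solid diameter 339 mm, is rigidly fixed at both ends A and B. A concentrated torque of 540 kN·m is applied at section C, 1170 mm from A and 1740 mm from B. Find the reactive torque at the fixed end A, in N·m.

With uniform GJ and both ends fixed, compatibility θ_AC = θ_CB gives T_A·a = T_B·b, together with T_A + T_B = T₀.
T_A = T₀·b/(a+b) = 540000·1740/2910 = 322900 N·m; T_B = 217100 N·m.

323000 N·m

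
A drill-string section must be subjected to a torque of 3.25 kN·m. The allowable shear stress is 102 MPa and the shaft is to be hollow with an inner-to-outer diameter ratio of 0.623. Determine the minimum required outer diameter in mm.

For a hollow shaft with d_i/d_o = 0.623: τ_max = 16T/(π d_o³ (1−k⁴)), so d_o = [16T/(π τ_allow (1−k⁴))]^(1/3) = [16·3250/(π·1.02×10^8·0.8494)]^(1/3) = 0.05760 m.

57.6 mm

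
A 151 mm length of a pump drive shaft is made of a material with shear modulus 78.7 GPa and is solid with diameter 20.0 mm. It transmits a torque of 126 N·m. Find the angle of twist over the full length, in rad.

J = πd⁴/32 = π(0.0200)⁴/32 = 1.571×10^-8 m⁴.
θ = T·L/(G·J) = 126.0 × 0.151 / (78.7×10⁹ × 1.571×10^-8) = 0.01539 rad.

0.0154 rad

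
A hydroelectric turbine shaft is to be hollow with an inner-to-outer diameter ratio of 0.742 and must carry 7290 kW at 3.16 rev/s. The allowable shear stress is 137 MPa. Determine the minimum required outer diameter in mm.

ω = 2π·3.16 = 19.85 rad/s, so T = P/ω = 7290×10³ / 19.85 = 367200 N·m.
For a hollow shaft with d_i/d_o = 0.742: τ_max = 16T/(π d_o³ (1−k⁴)), so d_o = [16T/(π τ_allow (1−k⁴))]^(1/3) = [16·367200/(π·1.37×10^8·0.6969)]^(1/3) = 0.2696 m.

270 mm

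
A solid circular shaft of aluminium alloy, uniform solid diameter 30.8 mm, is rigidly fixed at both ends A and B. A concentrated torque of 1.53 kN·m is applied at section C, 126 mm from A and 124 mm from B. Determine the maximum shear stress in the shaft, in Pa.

With uniform GJ and both ends fixed, compatibility θ_AC = θ_CB gives T_A·a = T_B·b, together with T_A + T_B = T₀.
T_A = T₀·b/(a+b) = 1530·124/250.0 = 758.9 N·m; T_B = 771.1 N·m.
τ in each portion: τ_AC = 1.32×10^8 Pa, τ_CB = 1.34×10^8 Pa; maximum is in CB.
τ_max = T_CB·r/J = 771.1·0.0154/8.83×10^-8 = 1.344×10^8 Pa.

1.34e8 Pa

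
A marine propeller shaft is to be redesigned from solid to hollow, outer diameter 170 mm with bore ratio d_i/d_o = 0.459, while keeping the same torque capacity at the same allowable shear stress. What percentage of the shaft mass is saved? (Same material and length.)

Equal τ_max and T ⇒ the solid shaft needs d_s³ = d_o³(1−k⁴), so d_s = 170·(1−0.459⁴)^(1/3) = 167.4 mm.
Area ratio A_h/A_s = d_o²(1−k²)/d_s² = (1−k²)/(1−k⁴)^(2/3) = 0.8136.
Mass saving = 1 − 0.8136 = 18.6 %.

18.6 %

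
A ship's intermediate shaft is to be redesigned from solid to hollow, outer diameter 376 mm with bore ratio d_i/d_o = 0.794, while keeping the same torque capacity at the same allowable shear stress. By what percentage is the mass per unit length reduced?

Equal τ_max and T ⇒ the solid shaft needs d_s³ = d_o³(1−k⁴), so d_s = 376·(1−0.794⁴)^(1/3) = 317.6 mm.
Area ratio A_h/A_s = d_o²(1−k²)/d_s² = (1−k²)/(1−k⁴)^(2/3) = 0.5180.
Mass saving = 1 − 0.5180 = 48.2 %.

48.2 %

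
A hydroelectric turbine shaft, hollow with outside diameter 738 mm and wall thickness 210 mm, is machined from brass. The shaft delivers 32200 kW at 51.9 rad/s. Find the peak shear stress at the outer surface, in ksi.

ω = 51.9 rad/s, so T = P/ω = 32200×10³ / 51.90 = 620400 N·m.
J = π(d_o⁴ − d_i⁴)/32 = π(0.738⁴ − 0.318⁴)/32 = 0.02812 m⁴.
τ_max = T·r/J = 620400 × 0.369 / 0.02812 = 8.142×10^6 Pa.

1.18 ksi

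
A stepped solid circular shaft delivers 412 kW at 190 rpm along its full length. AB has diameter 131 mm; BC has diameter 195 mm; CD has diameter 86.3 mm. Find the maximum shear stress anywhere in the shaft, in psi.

ω = 2π·190/60 = 19.90 rad/s, so T = P/ω = 412×10³ / 19.90 = 20710 N·m.
Under the same torque, τ_max = 16T/(πd³) is largest where d is smallest — segment CD (d = 86.3 mm).
τ_max = 16·20710/(π·(0.0863)³) = 1.641×10^8 Pa.

23800 psi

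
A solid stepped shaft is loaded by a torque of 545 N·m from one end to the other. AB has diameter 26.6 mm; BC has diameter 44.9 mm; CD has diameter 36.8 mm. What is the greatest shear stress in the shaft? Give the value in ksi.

Under the same torque, τ_max = 16T/(πd³) is largest where d is smallest — segment AB (d = 26.6 mm).
τ_max = 16·545.0/(π·(0.0266)³) = 1.475×10^8 Pa.

21.4 ksi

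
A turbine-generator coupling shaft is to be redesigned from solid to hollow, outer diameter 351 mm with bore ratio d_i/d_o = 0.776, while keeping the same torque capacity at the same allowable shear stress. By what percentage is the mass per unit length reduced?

46.3 %

Equal τ_max and T ⇒ the solid shaft needs d_s³ = d_o³(1−k⁴), so d_s = 351·(1−0.776⁴)^(1/3) = 302.1 mm.
Area ratio A_h/A_s = d_o²(1−k²)/d_s² = (1−k²)/(1−k⁴)^(2/3) = 0.5371.
Mass saving = 1 − 0.5371 = 46.3 %.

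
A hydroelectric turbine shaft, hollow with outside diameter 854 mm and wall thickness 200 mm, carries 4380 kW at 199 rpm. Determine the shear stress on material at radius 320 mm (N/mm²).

1.40 N/mm²

ω = 2π·199/60 = 20.84 rad/s, so T = P/ω = 4380×10³ / 20.84 = 210200 N·m.
J = π(d_o⁴ − d_i⁴)/32 = π(0.854⁴ − 0.454⁴)/32 = 0.04805 m⁴.
Shear stress varies linearly with radius: τ = T·r/J = 210200 × 0.320 / 0.04805 = 1.400×10^6 Pa.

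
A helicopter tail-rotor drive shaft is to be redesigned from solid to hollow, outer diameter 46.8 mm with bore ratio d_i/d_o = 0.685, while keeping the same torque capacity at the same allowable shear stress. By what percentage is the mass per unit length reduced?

Equal τ_max and T ⇒ the solid shaft needs d_s³ = d_o³(1−k⁴), so d_s = 46.8·(1−0.685⁴)^(1/3) = 43.08 mm.
Area ratio A_h/A_s = d_o²(1−k²)/d_s² = (1−k²)/(1−k⁴)^(2/3) = 0.6265.
Mass saving = 1 − 0.6265 = 37.4 %.

37.4 %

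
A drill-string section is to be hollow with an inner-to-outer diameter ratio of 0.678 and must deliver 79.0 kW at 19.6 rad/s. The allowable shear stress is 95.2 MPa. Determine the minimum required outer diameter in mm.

ω = 19.6 rad/s, so T = P/ω = 79.0×10³ / 19.60 = 4031 N·m.
For a hollow shaft with d_i/d_o = 0.678: τ_max = 16T/(π d_o³ (1−k⁴)), so d_o = [16T/(π τ_allow (1−k⁴))]^(1/3) = [16·4031/(π·9.52×10^7·0.7887)]^(1/3) = 0.06490 m.

64.9 mm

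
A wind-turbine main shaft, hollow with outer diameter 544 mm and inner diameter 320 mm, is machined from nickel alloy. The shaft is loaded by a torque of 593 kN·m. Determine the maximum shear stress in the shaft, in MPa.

J = π(d_o⁴ − d_i⁴)/32 = π(0.544⁴ − 0.320⁴)/32 = 7.569×10^-3 m⁴.
τ_max = T·r/J = 593000 × 0.272 / 7.569×10^-3 = 2.131×10^7 Pa.

21.3 MPa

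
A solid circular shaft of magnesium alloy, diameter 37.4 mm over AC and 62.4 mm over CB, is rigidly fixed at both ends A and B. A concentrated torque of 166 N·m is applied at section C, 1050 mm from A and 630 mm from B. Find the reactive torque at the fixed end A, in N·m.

11.9 N·m

Compatibility: T_A·a/J_AC = T_B·b/J_CB with T_A + T_B = T₀.
J_AC = 1.92×10^-7 m⁴, J_CB = 1.49×10^-6 m⁴, so T_A = T₀·(J_AC/a)/((J_AC/a)+(J_CB/b)) = 11.93 N·m, T_B = 154.1 N·m.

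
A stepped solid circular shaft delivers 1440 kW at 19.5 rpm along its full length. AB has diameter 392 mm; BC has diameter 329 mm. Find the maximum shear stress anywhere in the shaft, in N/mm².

ω = 2π·19.5/60 = 2.042 rad/s, so T = P/ω = 1440×10³ / 2.042 = 705200 N·m.
Under the same torque, τ_max = 16T/(πd³) is largest where d is smallest — segment BC (d = 329 mm).
τ_max = 16·705200/(π·(0.329)³) = 1.009×10^8 Pa.

101 N/mm²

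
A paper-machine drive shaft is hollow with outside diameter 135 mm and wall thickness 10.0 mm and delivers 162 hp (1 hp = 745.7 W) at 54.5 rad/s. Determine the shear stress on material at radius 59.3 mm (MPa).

ω = 54.5 rad/s, so T = P/ω = 162×745.7 / 54.50 = 2217 N·m.
J = π(d_o⁴ − d_i⁴)/32 = π(0.135⁴ − 0.115⁴)/32 = 1.544×10^-5 m⁴.
Shear stress varies linearly with radius: τ = T·r/J = 2217 × 0.0593 / 1.544×10^-5 = 8.514×10^6 Pa.

8.51 MPa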